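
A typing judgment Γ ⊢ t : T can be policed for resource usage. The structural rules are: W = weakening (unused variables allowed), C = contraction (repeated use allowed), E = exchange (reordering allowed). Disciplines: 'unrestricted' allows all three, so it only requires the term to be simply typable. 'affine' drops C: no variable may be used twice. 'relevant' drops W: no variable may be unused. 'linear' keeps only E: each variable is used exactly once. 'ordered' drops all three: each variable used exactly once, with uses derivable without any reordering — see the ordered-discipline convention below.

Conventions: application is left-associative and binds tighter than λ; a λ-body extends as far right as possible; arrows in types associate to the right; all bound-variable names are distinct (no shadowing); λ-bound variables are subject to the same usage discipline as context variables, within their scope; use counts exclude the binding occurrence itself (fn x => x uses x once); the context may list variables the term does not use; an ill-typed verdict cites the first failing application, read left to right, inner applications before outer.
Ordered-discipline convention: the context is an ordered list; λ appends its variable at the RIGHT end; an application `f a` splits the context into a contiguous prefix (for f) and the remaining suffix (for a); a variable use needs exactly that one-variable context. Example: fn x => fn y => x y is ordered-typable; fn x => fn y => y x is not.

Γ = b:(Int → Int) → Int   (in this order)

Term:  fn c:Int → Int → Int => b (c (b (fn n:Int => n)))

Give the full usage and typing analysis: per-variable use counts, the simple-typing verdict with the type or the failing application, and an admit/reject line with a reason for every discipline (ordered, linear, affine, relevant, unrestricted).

variable uses: b: 2×; c [bound]: 1×; n [bound]: 1×
uses in reading order: b, c, b, n
typing: ✓ — (Int → Int → Int) → Int
ordered ✗ (repeated use of b ×2)
linear ✗ (repeated use of b ×2)
affine ✗ (repeated use of b ×2)
relevant ✓ (none of b, c, n goes unused)
unrestricted ✓ (type-checks ((Int → Int → Int) → Int) and nothing is barred)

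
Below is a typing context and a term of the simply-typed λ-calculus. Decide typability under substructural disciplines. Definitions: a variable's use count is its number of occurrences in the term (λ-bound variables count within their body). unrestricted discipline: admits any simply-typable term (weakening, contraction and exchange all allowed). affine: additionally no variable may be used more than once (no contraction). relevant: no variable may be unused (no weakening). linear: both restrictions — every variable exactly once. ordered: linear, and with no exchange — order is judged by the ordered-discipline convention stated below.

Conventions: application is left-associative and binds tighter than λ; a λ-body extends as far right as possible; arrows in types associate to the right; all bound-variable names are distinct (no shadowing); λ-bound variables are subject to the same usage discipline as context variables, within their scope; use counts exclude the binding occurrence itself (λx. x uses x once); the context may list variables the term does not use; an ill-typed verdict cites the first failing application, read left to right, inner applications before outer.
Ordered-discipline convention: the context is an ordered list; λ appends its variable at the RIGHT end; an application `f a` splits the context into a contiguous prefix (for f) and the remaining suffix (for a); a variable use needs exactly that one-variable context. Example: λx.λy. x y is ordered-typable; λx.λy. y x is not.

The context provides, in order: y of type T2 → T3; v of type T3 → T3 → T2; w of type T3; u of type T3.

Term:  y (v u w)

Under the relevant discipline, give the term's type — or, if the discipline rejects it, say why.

term : T3
use counts: y: 1×; v: 1×; w: 1×; u: 1×
uses in reading order: y, v, u, w
typing: the term checks, with type T3
across the five disciplines: ordered ✗ | linear ✓ | affine ✓ | relevant ✓ | unrestricted ✓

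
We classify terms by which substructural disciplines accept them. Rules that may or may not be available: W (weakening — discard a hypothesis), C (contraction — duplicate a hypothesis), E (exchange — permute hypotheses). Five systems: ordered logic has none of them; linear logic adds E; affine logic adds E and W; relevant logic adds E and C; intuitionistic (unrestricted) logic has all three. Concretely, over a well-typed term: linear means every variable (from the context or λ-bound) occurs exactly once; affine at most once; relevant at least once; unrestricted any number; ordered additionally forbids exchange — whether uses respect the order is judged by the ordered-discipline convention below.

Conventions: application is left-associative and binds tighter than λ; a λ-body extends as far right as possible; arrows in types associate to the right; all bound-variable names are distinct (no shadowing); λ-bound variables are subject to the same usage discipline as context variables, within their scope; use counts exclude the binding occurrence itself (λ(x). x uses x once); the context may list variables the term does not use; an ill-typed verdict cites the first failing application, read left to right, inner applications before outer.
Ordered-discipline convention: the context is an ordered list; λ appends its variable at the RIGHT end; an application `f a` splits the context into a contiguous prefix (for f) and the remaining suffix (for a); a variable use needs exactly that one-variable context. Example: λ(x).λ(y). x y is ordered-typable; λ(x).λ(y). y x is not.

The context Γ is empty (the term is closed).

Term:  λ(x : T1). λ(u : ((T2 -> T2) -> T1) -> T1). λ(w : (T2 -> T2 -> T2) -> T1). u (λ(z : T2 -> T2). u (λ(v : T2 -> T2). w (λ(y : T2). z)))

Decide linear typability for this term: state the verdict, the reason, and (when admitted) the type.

no — needs contraction — u ×2; unused: x, v, y — weakening required
use counts: x (λ-bound)=0, u (λ-bound)=2, w (λ-bound)=1, z (λ-bound)=1, v (λ-bound)=0, y (λ-bound)=0
uses in reading order: u, u, w, z
typing: ✓ — T1 -> (((T2 -> T2) -> T1) -> T1) -> ((T2 -> T2 -> T2) -> T1) -> T1
per-discipline verdicts: ordered ✗ | linear ✗ | affine ✗ | relevant ✗ | unrestricted ✓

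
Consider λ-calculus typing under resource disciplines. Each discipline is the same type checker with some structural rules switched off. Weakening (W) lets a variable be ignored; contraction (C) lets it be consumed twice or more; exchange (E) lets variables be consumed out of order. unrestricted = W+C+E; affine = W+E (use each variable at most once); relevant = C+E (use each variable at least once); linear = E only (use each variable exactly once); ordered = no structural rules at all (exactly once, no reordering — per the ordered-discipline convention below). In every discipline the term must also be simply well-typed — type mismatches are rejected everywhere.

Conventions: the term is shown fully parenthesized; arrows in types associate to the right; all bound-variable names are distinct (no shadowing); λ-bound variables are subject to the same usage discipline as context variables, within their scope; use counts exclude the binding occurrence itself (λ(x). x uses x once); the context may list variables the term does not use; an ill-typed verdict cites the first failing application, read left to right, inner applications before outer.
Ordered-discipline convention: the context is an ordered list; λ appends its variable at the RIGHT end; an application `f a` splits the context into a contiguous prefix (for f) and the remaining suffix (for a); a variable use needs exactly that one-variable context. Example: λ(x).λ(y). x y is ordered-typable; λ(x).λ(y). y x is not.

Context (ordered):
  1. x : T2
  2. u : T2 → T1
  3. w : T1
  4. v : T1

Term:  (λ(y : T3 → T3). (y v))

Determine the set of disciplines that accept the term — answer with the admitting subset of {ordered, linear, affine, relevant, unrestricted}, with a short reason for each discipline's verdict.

admitted in: none
counts: x: 0; u: 0; w: 0; v: 1; y (λ-bound): 1
use order (left to right): y, v
typing: ill-typed: a function awaiting T3 gets T1
ordered ✗ (the type mismatch rejects it)
linear ✗ (not simply typable)
affine ✗ (fails simple typing)
relevant ✗ (a type mismatch blocks all five)
unrestricted ✗ (the type mismatch rejects it)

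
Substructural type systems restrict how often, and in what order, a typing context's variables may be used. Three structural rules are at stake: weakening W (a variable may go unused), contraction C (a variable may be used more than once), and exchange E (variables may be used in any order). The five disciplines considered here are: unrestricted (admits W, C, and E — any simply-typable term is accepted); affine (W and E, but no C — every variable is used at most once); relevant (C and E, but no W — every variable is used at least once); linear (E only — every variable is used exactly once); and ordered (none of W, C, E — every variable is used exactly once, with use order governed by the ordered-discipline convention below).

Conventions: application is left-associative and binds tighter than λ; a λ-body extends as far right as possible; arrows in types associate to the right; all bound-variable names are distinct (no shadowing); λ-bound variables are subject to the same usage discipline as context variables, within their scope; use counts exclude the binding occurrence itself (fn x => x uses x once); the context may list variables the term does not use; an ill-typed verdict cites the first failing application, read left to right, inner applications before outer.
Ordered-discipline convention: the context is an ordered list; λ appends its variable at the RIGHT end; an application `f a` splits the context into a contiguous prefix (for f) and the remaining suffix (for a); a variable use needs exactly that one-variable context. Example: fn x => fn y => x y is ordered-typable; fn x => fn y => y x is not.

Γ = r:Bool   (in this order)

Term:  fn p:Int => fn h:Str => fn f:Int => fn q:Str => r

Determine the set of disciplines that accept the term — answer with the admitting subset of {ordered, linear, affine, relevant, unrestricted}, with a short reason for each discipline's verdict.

admitted in: affine, unrestricted
use counts: r: 1×, p [bound]: 0×, h [bound]: 0×, f [bound]: 0×, q [bound]: 0×
use order (left to right): r
typing: well-typed at Int → Str → Int → Str → Bool
ordered: ✗, p, h, f, q left unused
linear: ✗, p, h, f, q left unused
affine: ✓, no duplicate uses among r, p, h, f, q
relevant: ✗, p, h, f, q left unused
unrestricted: ✓, simply typable at Int → Str → Int → Str → Bool; W, C, E all held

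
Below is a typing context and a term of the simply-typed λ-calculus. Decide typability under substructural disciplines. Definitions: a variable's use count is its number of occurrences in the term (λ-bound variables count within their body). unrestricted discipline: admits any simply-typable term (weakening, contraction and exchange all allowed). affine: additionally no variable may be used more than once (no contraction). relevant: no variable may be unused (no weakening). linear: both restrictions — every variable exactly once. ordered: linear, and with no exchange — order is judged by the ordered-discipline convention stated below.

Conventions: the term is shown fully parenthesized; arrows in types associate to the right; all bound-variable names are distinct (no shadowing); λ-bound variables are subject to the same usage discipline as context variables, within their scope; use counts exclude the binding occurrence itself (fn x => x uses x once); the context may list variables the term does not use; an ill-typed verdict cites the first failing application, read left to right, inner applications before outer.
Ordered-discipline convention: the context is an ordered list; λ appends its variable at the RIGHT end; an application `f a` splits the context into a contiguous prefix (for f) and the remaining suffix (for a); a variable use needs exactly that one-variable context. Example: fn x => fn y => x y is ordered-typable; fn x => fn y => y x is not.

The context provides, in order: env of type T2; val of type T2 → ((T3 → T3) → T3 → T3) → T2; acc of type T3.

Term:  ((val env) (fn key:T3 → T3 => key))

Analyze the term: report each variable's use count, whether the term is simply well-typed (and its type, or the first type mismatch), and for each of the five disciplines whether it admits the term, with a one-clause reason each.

counts: env: 1, val: 1, acc: 0, key (λ-bound): 1
order of uses: val, env, key
typing: well-typed — term : T2
ordered: ✗ — needs weakening: acc unused
linear: ✗ — needs weakening: acc unused
affine: ✓ — no duplicate uses among env, val, acc, key
relevant: ✗ — needs weakening: acc unused
unrestricted: ✓ — type-checks (T2) and nothing is barred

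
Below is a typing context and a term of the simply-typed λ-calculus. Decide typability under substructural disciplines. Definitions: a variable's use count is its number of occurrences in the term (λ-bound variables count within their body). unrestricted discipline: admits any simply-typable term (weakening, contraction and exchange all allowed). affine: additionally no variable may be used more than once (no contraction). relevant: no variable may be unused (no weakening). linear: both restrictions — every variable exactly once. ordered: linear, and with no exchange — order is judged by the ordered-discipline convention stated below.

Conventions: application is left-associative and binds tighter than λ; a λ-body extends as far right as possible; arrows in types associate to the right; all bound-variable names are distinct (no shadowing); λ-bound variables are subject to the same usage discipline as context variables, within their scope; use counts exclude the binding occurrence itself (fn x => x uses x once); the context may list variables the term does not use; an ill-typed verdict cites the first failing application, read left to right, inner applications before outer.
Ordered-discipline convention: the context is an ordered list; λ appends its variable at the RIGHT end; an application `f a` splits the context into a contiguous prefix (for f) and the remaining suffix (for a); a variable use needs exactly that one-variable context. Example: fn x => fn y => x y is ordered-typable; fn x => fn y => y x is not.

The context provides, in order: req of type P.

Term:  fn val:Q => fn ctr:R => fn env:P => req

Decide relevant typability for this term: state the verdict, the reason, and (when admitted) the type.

no — val, ctr, env never used (weakening)
use counts: req: 1×, val (λ-bound): 0×, ctr (λ-bound): 0×, env (λ-bound): 0×
left-to-right use order: req
typing: well-typed — term : Q → R → P → P
all disciplines: ordered ✗ · linear ✗ · affine ✓ · relevant ✗ · unrestricted ✓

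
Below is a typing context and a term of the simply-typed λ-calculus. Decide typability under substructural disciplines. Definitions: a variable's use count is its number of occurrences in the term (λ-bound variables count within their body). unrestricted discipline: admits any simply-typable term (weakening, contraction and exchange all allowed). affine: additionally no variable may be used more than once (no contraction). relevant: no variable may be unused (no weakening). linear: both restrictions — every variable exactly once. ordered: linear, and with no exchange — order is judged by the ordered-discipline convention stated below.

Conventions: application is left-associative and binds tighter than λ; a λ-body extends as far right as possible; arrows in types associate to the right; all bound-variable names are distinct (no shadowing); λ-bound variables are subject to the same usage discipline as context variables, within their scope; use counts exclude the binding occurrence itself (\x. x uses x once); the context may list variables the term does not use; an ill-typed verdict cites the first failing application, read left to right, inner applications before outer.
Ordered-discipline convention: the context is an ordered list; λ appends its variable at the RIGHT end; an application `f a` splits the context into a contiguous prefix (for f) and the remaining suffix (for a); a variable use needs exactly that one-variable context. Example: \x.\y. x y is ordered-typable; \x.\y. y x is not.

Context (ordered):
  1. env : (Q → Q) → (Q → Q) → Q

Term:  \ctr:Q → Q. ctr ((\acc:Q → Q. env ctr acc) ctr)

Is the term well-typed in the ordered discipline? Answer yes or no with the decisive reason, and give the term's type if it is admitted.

no — ctr ×3 used more than once (contraction)
usage: env ×1; ctr (bound) ×3; acc (bound) ×1
uses in reading order: ctr, env, ctr, acc, ctr
typing: the term checks, with type (Q → Q) → Q
summary: ordered ✗; linear ✗; affine ✗; relevant ✓; unrestricted ✓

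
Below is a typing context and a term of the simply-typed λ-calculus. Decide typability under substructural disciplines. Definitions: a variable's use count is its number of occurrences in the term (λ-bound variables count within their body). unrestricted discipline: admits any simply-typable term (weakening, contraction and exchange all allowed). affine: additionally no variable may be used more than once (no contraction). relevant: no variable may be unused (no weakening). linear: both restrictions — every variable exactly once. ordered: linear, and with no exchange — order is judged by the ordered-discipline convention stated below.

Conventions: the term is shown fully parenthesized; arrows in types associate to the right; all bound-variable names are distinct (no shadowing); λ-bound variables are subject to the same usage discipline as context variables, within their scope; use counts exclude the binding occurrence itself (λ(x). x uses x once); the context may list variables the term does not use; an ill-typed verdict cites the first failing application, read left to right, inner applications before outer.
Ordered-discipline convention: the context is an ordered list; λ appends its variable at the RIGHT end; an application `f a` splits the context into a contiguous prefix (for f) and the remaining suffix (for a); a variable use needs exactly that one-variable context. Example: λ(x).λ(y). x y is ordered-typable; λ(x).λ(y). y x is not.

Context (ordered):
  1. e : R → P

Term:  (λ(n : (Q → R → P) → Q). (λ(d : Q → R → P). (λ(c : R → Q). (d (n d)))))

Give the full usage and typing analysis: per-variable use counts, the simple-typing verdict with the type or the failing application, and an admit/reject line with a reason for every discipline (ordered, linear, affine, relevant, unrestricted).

usage: e: 0×, n (bound): 1×, d (bound): 2×, c (bound): 0×
order of uses: d, n, d
typing: well-typed at ((Q → R → P) → Q) → (Q → R → P) → (R → Q) → R → P
ordered: ✗, d ×2 used more than once (contraction); unused: e, c — weakening required
linear: ✗, d ×2 used more than once (contraction); unused: e, c — weakening required
affine: ✗, d ×2 used more than once (contraction)
relevant: ✗, unused: e, c — weakening required
unrestricted: ✓, simply typable at ((Q → R → P) → Q) → (Q → R → P) → (R → Q) → R → P; W, C, E all held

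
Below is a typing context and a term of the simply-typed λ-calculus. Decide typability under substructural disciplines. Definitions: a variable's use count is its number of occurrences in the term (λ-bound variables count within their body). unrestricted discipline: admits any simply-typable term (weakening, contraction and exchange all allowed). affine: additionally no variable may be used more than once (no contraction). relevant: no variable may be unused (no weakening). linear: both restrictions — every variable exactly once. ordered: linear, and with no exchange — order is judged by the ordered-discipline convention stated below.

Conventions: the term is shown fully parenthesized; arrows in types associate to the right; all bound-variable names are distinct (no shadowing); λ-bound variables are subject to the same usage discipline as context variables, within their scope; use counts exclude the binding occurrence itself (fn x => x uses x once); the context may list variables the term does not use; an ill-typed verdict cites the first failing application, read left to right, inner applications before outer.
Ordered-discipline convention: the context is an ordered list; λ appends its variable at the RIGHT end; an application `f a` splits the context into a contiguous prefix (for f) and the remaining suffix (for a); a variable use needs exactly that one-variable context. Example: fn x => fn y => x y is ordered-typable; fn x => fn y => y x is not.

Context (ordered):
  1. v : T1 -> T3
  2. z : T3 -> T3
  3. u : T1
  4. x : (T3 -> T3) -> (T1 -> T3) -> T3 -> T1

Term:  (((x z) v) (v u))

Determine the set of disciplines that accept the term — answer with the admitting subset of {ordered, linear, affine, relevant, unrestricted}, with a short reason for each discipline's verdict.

accepted by: relevant, unrestricted
usage: v=2, z=1, u=1, x=1
left-to-right use order: x, z, v, v, u
typing: well-typed at T1
ordered ✗ (needs contraction — v ×2)
linear ✗ (needs contraction — v ×2)
affine ✗ (needs contraction — v ×2)
relevant ✓ (at least one use each (v, z, u, x))
unrestricted ✓ (simply typable at T1; W, C, E all held)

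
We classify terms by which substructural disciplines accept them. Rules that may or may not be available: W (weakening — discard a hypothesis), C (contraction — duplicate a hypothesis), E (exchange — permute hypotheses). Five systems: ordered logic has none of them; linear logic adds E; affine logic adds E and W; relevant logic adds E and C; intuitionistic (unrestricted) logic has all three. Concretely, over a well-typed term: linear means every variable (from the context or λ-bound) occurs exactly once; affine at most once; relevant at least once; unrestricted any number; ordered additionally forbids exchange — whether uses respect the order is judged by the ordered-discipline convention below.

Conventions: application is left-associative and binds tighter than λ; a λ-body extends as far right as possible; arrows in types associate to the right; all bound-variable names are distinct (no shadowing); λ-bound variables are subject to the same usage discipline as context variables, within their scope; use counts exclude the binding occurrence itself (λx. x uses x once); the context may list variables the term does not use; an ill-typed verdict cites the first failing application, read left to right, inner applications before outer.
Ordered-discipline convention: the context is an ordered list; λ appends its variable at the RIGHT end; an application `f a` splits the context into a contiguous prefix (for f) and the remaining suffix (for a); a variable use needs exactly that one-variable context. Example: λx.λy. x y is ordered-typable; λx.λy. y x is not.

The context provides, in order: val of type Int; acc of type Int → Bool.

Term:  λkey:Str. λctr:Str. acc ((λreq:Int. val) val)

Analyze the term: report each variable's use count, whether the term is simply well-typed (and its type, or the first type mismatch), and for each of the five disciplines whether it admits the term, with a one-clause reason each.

counts: val: 2×, acc: 1×, key (λ-bound): 0×, ctr (λ-bound): 0×, req (λ-bound): 0×
left-to-right use order: acc, val, val
typing: well-typed — term : Str → Str → Bool
ordered: ✗, val ×2 used more than once (contraction); unused: key, ctr, req — weakening required
linear: ✗, val ×2 used more than once (contraction); unused: key, ctr, req — weakening required
affine: ✗, val ×2 used more than once (contraction)
relevant: ✗, unused: key, ctr, req — weakening required
unrestricted: ✓, simply typable at Str → Str → Bool; W, C, E all held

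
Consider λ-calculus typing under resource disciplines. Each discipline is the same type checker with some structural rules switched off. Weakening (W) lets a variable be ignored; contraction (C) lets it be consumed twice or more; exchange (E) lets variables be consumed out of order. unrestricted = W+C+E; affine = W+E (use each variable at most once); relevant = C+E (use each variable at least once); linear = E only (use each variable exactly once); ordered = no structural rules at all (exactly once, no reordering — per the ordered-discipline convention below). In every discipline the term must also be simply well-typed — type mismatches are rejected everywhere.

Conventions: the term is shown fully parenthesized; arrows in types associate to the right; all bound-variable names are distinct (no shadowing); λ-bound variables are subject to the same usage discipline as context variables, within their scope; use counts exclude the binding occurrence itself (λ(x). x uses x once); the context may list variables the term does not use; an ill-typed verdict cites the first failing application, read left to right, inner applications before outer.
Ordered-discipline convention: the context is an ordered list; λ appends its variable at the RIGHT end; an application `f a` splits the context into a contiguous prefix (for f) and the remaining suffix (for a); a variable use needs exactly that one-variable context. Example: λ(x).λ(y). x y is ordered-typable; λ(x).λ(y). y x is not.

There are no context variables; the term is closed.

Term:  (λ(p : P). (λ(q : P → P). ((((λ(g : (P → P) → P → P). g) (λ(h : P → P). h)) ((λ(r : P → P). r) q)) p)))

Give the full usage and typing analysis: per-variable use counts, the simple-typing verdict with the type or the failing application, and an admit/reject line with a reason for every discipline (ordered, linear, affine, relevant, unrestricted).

use counts: p (λ-bound): 1, q (λ-bound): 1, g (λ-bound): 1, h (λ-bound): 1, r (λ-bound): 1
uses in reading order: g, h, r, q, p
typing: well-typed at P → (P → P) → P
ordered ✗ (no contiguous prefix/suffix split fits g, h, r, q, p)
linear ✓ (single use per variable (p, q, g, h, r))
affine ✓ (at most one use each (p, q, g, h, r))
relevant ✓ (every one of p, q, g, h, r appears)
unrestricted ✓ (type-checks (P → (P → P) → P) and nothing is barred)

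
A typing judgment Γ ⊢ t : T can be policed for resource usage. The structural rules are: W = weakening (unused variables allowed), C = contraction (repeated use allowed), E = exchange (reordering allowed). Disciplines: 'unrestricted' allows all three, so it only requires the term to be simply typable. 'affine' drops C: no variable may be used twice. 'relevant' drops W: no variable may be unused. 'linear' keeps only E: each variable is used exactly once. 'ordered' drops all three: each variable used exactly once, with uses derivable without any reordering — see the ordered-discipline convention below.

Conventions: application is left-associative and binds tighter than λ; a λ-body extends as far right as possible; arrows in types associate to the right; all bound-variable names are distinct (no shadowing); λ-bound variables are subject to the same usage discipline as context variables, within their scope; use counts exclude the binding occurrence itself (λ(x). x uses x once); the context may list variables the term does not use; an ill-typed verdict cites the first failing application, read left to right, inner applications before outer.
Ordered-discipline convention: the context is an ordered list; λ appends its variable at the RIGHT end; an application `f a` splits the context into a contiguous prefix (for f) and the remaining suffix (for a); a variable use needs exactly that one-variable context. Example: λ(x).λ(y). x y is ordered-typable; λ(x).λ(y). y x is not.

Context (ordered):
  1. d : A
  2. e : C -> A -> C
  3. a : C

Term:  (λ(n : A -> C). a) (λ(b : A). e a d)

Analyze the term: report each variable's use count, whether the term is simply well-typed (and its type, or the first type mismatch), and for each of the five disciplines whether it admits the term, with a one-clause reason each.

counts: d: 1×, e: 1×, a: 2×, n (bound): 0×, b (bound): 0×
use order (left to right): a, e, a, d
typing: well-typed at C
ordered: ✗ — needs contraction — a ×2; unused: n, b — weakening required
linear: ✗ — needs contraction — a ×2; unused: n, b — weakening required
affine: ✗ — needs contraction — a ×2
relevant: ✗ — unused: n, b — weakening required
unrestricted: ✓ — simply typable at C; W, C, E all held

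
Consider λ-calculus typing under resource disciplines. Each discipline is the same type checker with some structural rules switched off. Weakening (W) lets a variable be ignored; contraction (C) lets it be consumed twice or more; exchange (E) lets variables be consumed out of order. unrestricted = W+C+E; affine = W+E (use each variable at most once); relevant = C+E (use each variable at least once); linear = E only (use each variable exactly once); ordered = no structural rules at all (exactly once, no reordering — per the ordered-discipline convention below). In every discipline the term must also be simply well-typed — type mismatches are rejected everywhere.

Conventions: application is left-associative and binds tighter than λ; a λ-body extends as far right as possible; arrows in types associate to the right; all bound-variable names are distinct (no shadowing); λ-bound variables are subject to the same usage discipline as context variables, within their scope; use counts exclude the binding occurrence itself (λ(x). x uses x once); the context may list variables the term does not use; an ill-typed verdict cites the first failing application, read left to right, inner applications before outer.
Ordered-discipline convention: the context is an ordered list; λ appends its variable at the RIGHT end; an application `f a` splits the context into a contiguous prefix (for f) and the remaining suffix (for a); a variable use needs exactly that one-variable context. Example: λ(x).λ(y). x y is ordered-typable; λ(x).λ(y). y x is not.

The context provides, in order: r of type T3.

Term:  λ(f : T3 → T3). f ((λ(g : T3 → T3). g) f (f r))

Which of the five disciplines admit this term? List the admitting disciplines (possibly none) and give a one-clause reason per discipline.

admitted by: relevant, unrestricted
variable uses: r=1; f (bound)=3; g (bound)=1
uses in reading order: f, g, f, f, r
typing: the term checks, with type (T3 → T3) → T3
ordered: ✗, needs contraction — f ×3
linear: ✗, needs contraction — f ×3
affine: ✗, needs contraction — f ×3
relevant: ✓, none of r, f, g goes unused
unrestricted: ✓, type-checks ((T3 → T3) → T3) and nothing is barred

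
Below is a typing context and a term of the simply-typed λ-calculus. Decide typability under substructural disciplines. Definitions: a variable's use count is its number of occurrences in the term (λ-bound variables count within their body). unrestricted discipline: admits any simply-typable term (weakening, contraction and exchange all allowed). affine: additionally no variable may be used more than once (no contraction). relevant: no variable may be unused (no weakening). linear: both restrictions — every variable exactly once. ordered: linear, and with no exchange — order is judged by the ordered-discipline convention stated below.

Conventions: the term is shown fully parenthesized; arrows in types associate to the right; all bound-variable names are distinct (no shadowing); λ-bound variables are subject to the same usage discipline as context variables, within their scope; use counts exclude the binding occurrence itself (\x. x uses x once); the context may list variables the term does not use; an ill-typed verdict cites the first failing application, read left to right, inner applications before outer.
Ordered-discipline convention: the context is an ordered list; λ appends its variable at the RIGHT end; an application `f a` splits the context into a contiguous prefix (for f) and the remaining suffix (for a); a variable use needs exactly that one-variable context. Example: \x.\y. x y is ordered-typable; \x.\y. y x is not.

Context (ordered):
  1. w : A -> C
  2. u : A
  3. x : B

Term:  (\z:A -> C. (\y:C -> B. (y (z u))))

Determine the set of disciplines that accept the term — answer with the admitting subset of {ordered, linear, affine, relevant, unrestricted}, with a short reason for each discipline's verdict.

admitting disciplines: affine, unrestricted
use counts: w=0, u=1, x=0, z [bound]=1, y [bound]=1
uses in reading order: y, z, u
typing: well-typed — term : (A -> C) -> (C -> B) -> B
ordered ✗ (w, x left unused)
linear ✗ (w, x left unused)
affine ✓ (none of w, u, x, z, y used more than once)
relevant ✗ (w, x left unused)
unrestricted ✓ (well-typed at (A -> C) -> (C -> B) -> B; no restrictions here)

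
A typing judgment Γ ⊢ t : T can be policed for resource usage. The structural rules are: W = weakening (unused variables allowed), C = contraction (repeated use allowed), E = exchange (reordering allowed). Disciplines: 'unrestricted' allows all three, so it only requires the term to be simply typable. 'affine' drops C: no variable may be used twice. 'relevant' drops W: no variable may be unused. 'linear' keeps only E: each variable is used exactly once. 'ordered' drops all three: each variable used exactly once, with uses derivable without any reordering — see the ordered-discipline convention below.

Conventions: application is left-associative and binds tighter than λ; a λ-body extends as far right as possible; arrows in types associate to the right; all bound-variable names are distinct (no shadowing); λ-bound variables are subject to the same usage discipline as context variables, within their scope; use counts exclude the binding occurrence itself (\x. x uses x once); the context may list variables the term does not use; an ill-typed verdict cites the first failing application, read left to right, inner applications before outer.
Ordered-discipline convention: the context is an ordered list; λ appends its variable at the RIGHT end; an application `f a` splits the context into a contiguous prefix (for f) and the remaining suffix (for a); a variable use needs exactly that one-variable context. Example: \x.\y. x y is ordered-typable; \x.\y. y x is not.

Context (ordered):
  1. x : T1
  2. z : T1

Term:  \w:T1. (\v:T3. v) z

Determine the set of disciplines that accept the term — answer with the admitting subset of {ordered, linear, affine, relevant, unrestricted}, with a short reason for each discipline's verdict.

accepted by: none
counts: x ×0, z ×1, w (bound) ×0, v (bound) ×1
left-to-right use order: v, z
typing: ill-typed: an argument T1 mismatches the expected T3
ordered ✗ (the type mismatch rejects it)
linear ✗ (not simply typable)
affine ✗ (fails simple typing)
relevant ✗ (a type mismatch blocks all five)
unrestricted ✗ (the type mismatch rejects it)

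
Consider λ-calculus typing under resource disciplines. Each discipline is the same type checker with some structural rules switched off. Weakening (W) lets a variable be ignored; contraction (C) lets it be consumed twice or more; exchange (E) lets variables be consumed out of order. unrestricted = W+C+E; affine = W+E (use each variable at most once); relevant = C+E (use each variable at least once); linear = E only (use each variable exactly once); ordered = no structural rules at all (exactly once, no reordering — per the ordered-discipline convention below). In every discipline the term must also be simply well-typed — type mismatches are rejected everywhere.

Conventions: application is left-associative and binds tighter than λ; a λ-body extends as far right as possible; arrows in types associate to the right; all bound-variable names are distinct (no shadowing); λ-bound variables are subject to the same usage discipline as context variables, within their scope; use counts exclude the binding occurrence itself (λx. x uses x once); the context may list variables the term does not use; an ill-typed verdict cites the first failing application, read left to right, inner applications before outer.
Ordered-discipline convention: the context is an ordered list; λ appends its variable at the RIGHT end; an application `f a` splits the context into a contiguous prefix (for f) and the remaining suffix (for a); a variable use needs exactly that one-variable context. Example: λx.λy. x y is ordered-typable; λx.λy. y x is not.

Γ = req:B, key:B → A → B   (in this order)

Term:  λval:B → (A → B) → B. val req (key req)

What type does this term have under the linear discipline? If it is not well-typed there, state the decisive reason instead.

not well-typed under linear — req ×2 used more than once (contraction)
usage: req ×2, key ×1, val (bound) ×1
use order (left to right): val, req, key, req
typing: ✓ — (B → (A → B) → B) → B
all disciplines: ordered ✗ · linear ✗ · affine ✗ · relevant ✓ · unrestricted ✓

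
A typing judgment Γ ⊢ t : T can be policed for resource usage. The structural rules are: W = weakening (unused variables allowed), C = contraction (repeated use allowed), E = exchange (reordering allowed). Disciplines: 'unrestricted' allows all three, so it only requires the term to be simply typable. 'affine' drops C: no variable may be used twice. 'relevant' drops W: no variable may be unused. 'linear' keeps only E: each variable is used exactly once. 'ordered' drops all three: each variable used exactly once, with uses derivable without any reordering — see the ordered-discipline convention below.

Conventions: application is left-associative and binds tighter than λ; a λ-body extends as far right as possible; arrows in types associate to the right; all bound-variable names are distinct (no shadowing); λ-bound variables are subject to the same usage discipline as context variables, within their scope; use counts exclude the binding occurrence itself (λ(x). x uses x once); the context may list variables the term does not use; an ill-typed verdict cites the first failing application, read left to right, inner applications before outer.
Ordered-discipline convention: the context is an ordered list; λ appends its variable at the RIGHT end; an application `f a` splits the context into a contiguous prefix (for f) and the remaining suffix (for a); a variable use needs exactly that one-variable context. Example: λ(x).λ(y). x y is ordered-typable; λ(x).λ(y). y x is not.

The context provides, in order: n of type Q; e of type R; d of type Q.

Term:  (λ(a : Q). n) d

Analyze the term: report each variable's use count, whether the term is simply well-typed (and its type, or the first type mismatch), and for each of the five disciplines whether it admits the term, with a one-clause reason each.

variable uses: n=1, e=0, d=1, a (λ-bound)=0
uses in reading order: n, d
typing: well-typed at Q
ordered: ✗ — e, a never used (weakening)
linear: ✗ — e, a never used (weakening)
affine: ✓ — none of n, e, d, a used more than once
relevant: ✗ — e, a never used (weakening)
unrestricted: ✓ — simply typable at Q; W, C, E all held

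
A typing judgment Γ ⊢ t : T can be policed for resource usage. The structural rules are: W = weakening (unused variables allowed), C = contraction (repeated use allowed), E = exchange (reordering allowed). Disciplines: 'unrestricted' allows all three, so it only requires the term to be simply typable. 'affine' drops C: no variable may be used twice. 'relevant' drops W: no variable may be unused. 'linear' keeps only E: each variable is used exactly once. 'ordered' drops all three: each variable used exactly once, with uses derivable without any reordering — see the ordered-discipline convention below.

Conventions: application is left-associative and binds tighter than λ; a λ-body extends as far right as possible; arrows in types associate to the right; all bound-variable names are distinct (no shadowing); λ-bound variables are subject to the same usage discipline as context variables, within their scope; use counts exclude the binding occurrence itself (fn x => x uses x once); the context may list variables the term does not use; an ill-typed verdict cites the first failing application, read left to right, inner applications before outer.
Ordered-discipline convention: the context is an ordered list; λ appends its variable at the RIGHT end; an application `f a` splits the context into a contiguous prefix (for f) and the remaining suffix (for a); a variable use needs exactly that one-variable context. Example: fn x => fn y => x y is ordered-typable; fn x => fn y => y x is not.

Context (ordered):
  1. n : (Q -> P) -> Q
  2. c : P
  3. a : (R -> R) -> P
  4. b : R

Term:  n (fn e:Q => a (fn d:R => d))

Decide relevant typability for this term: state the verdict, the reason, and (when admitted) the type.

no — unused: c, b, e — weakening required
usage: n ×1; c ×0; a ×1; b ×0; e (λ-bound) ×0; d (λ-bound) ×1
left-to-right use order: n, a, d
typing: ✓ — Q
per-discipline verdicts: ordered ✗ · linear ✗ · affine ✓ · relevant ✗ · unrestricted ✓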